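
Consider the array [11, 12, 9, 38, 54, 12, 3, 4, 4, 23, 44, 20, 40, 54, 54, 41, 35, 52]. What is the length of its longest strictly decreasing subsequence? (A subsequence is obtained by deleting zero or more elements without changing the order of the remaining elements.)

4

Scanning left to right, the best length ending at each element is: 11→1, 12→1, 9→2, 38→1, 54→1, 12→2, 3→3, 4→3, 4→3, 23→2, 44→2, 20→3, 40→3, 54→1, 54→1, 41→3, 35→4, 52→2.
So the longest decreasing subsequence has length 4, e.g. 54, 44, 40, 35.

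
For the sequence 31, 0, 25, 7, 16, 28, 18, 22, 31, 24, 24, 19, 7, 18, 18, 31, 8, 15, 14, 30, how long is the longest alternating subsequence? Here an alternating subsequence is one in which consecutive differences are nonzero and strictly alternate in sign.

A longest alternating subsequence is 31, 0, 25, 7, 28, 18, 22, 7, 18, 8, 15, 14, 30 (positions 1,2,3,4,6,7,8,13,14,17,18,19,20); its 12 consecutive differences strictly alternate in sign, and length 13 is optimal.

13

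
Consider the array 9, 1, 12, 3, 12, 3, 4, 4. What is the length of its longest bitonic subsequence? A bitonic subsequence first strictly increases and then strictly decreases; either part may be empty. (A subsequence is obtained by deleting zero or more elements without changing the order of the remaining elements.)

4

One longest bitonic subsequence is 1, 3, 12, 4 (positions 2,4,5,8): it rises to 12 then falls. Length 4 is optimal.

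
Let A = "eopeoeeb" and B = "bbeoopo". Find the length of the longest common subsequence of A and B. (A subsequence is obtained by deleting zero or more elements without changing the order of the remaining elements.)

4

A longest common subsequence is eopo (length 4); the LCS DP confirms no longer common subsequence exists.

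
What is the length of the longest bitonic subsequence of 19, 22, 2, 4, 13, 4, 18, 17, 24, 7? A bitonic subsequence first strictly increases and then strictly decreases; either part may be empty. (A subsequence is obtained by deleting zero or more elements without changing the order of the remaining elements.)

One longest bitonic subsequence is 2, 4, 13, 18, 17, 7 (positions 3,4,5,7,8,10): it rises to 18 then falls. Length 6 is optimal.

6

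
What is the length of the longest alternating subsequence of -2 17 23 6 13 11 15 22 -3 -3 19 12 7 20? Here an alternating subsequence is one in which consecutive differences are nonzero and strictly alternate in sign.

10

Track the best alternating length ending on an up-step vs a down-step at each position: up/down = 1/1, 2/1, 2/1, 2/3, 4/3, 4/5, 6/3, 6/3, 1/7, 1/7, 8/7, 8/9, 8/9, 10/7.
The maximum over both is 10; one such subsequence is -2, 17, 6, 13, 11, 15, -3, 19, 12, 20.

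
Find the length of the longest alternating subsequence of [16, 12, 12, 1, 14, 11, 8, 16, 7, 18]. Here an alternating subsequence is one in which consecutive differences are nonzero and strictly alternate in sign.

Track the best alternating length ending on an up-step vs a down-step at each position: up/down = 1/1, 1/2, 1/2, 1/2, 3/2, 3/4, 3/4, 5/1, 3/6, 7/1.
The maximum over both is 7; one such subsequence is 16, 12, 14, 11, 16, 7, 18.

7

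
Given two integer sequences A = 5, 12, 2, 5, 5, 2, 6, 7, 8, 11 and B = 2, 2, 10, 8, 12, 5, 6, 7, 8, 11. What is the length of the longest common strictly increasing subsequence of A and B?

6

A longest common strictly increasing subsequence is 2, 5, 6, 7, 8, 11 (length 6); it appears in order in both A and B, and no longer such subsequence exists.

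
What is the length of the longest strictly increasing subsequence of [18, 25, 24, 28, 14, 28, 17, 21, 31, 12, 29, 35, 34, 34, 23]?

5

Let dp[i] be the longest increasing subsequence ending at position i. Then dp = [1, 2, 2, 3, 1, 3, 2, 3, 4, 1, 4, 5, 5, 5, 4].
The maximum is 5; one witness is 18, 25, 28, 31, 35 at positions 1,2,4,9,12.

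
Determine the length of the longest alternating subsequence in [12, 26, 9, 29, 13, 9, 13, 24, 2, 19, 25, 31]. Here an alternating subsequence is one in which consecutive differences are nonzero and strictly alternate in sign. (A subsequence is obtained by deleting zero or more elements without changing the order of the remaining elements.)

A longest alternating subsequence is 12, 26, 9, 29, 9, 13, 2, 19 (positions 1,2,3,4,6,7,9,10); its 7 consecutive differences strictly alternate in sign, and length 8 is optimal.

8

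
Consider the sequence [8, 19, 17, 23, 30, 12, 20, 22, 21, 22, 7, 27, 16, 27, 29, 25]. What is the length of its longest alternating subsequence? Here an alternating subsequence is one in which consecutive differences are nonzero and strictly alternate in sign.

13

Track the best alternating length ending on an up-step vs a down-step at each position: up/down = 1/1, 2/1, 2/3, 4/1, 4/1, 2/5, 6/5, 6/5, 6/7, 8/5, 1/9, 10/5, 10/11, 12/5, 12/5, 12/13.
The maximum over both is 13; one such subsequence is 8, 19, 17, 23, 12, 22, 21, 22, 7, 27, 16, 27, 25.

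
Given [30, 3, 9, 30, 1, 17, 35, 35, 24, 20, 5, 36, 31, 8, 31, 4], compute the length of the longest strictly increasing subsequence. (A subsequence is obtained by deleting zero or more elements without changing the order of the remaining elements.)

Let dp[i] be the longest increasing subsequence ending at position i. Then dp = [1, 1, 2, 3, 1, 3, 4, 4, 4, 4, 2, 5, 5, 3, 5, 2].
The maximum is 5; one witness is 3, 9, 30, 35, 36 at positions 2,3,4,7,12.

5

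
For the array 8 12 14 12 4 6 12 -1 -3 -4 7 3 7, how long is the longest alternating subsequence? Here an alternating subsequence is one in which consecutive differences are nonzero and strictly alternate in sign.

8

Track the best alternating length ending on an up-step vs a down-step at each position: up/down = 1/1, 2/1, 2/1, 2/3, 1/3, 4/3, 4/3, 1/5, 1/5, 1/5, 6/5, 6/7, 8/5.
The maximum over both is 8; one such subsequence is 8, 12, 4, 6, -1, 7, 3, 7.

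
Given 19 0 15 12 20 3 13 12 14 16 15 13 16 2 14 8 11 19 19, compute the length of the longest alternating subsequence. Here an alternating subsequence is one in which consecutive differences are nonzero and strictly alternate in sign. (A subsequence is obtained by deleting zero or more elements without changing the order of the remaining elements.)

Track the best alternating length ending on an up-step vs a down-step at each position: up/down = 1/1, 1/2, 3/2, 3/4, 5/1, 3/6, 7/6, 7/8, 9/6, 9/6, 9/10, 9/10, 11/6, 3/12, 13/12, 13/14, 15/14, 15/6, 15/6.
The maximum over both is 15; one such subsequence is 19, 0, 15, 12, 20, 3, 13, 12, 16, 15, 16, 2, 14, 8, 11.

15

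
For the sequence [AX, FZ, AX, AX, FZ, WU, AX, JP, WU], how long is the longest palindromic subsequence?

One longest palindromic subsequence is AX FZ AX AX FZ AX (positions 1,2,3,4,5,7); it reads the same forward and backward, and the interval DP gives dp[1][9] = 6.

6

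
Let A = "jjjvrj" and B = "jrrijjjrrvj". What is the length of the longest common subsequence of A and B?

Backtracking the LCS table gives one alignment: j (A1,B5) → j (A2,B6) → j (A3,B7) → v (A4,B10) → j (A6,B11).
So the longest common subsequence has length 5.

5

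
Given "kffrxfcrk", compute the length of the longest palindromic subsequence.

One longest palindromic subsequence is krcrk (positions 1,4,7,8,9); it reads the same forward and backward, and the interval DP gives dp[1][9] = 5.

5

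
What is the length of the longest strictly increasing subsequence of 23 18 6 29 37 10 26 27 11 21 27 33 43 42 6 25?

Let dp[i] be the longest increasing subsequence ending at position i. Then dp = [1, 1, 1, 2, 3, 2, 3, 4, 3, 4, 5, 6, 7, 7, 1, 5].
The maximum is 7; one witness is 6, 10, 11, 21, 27, 33, 43 at positions 3,6,9,10,11,12,13.

7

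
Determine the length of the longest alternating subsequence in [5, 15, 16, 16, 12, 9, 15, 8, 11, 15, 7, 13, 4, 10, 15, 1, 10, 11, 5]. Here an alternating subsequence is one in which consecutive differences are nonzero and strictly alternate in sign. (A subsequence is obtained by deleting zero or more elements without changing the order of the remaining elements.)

13

Track the best alternating length ending on an up-step vs a down-step at each position: up/down = 1/1, 2/1, 2/1, 2/1, 2/3, 2/3, 4/3, 2/5, 6/5, 6/3, 2/7, 8/7, 1/9, 10/9, 10/3, 1/11, 12/11, 12/11, 12/13.
The maximum over both is 13; one such subsequence is 5, 15, 12, 15, 8, 11, 7, 13, 4, 10, 1, 10, 5.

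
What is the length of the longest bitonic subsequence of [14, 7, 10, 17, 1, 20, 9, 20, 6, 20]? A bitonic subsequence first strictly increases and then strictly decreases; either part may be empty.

Let inc[i] be the LIS ending at i and dec[i] the longest strictly decreasing subsequence starting at i. inc = [1, 1, 2, 3, 1, 4, 2, 4, 2, 4], dec = [4, 2, 3, 3, 1, 3, 2, 2, 1, 1].
max_i inc[i]+dec[i]−1 = 6, with one witness 7, 10, 17, 20, 9, 6.

6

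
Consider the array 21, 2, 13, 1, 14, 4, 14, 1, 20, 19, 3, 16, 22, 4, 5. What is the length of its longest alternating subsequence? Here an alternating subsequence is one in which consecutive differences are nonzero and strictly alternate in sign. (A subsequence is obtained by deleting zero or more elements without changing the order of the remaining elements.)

Track the best alternating length ending on an up-step vs a down-step at each position: up/down = 1/1, 1/2, 3/2, 1/4, 5/2, 5/6, 7/2, 1/8, 9/2, 9/10, 9/10, 11/10, 11/1, 11/12, 13/12.
The maximum over both is 13; one such subsequence is 21, 2, 13, 1, 14, 4, 14, 1, 20, 3, 16, 4, 5.

13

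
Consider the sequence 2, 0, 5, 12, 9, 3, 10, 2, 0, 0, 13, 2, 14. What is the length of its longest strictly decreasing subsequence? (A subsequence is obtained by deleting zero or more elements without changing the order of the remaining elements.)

Let dp[i] be the longest decreasing subsequence ending at position i. Then dp = [1, 2, 1, 1, 2, 3, 2, 4, 5, 5, 1, 4, 1].
The maximum is 5; one witness is 12, 9, 3, 2, 0 at positions 4,5,6,8,9.

5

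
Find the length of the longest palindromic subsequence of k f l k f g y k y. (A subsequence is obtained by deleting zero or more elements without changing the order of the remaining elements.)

Using dp[i][j] = 2 + dp[i+1][j−1] if the ends match, else max(dp[i+1][j], dp[i][j−1]):
dp[1][9] = 5. A witness is kfkfk at positions 1,2,4,5,8.

5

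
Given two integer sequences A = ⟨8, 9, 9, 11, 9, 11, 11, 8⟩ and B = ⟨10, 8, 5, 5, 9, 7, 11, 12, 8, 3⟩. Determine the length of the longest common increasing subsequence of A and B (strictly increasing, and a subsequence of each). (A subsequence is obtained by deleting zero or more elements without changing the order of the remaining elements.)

3

For each value that appears in both, track the longest common increasing run ending there.
The best achievable length is 3; one witness is 8, 9, 11 (A-positions 1,2,4, B-positions 2,5,7).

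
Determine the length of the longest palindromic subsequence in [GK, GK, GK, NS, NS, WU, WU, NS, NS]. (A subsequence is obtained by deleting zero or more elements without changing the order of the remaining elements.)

6

One longest palindromic subsequence is NS NS WU WU NS NS (positions 4,5,6,7,8,9); it reads the same forward and backward, and the interval DP gives dp[1][9] = 6.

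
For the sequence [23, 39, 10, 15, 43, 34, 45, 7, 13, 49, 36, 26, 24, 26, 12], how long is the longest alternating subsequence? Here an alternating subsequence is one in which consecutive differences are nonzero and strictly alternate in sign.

11

Track the best alternating length ending on an up-step vs a down-step at each position: up/down = 1/1, 2/1, 1/3, 4/3, 4/1, 4/5, 6/1, 1/7, 8/7, 8/1, 8/9, 8/9, 8/9, 10/9, 8/11.
The maximum over both is 11; one such subsequence is 23, 39, 10, 43, 34, 45, 7, 49, 24, 26, 12.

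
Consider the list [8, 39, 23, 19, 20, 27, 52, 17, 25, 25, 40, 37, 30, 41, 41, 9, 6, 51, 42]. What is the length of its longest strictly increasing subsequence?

7

Let dp[i] be the longest increasing subsequence ending at position i. Then dp = [1, 2, 2, 2, 3, 4, 5, 2, 4, 4, 5, 5, 5, 6, 6, 2, 1, 7, 7].
The maximum is 7; one witness is 8, 19, 20, 27, 40, 41, 51 at positions 1,4,5,6,11,14,18.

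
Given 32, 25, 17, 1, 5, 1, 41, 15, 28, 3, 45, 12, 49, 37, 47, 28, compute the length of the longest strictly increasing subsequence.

6

Let dp[i] be the longest increasing subsequence ending at position i. Then dp = [1, 1, 1, 1, 2, 1, 3, 3, 4, 2, 5, 3, 6, 5, 6, 4].
The maximum is 6; one witness is 1, 5, 15, 28, 45, 49 at positions 4,5,8,9,11,13.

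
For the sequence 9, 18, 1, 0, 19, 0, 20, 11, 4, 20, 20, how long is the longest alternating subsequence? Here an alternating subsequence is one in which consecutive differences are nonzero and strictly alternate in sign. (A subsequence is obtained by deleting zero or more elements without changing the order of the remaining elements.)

8

Track the best alternating length ending on an up-step vs a down-step at each position: up/down = 1/1, 2/1, 1/3, 1/3, 4/1, 1/5, 6/1, 6/7, 6/7, 8/1, 8/1.
The maximum over both is 8; one such subsequence is 9, 18, 1, 19, 0, 20, 11, 20.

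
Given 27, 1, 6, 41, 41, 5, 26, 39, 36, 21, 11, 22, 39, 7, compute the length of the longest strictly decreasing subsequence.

One longest decreasing subsequence is 41, 39, 36, 21, 11, 7 (positions 4,8,9,10,11,14), of length 6; no longer one exists.

6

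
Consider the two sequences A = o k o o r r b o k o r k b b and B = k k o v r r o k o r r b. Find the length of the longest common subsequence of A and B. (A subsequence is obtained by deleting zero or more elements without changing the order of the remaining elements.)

9

Backtracking the LCS table gives one alignment: k (A2,B2) → o (A3,B3) → r (A5,B5) → r (A6,B6) → o (A8,B7) → k (A9,B8) → o (A10,B9) → r (A11,B11) → b (A14,B12).
So the longest common subsequence has length 9.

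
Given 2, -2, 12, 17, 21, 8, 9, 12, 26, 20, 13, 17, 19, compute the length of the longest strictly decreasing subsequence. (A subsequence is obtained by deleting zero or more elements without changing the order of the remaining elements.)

Scanning left to right, the best length ending at each element is: 2→1, -2→2, 12→1, 17→1, 21→1, 8→2, 9→2, 12→2, 26→1, 20→2, 13→3, 17→3, 19→3.
So the longest decreasing subsequence has length 3, e.g. 21, 20, 13.

3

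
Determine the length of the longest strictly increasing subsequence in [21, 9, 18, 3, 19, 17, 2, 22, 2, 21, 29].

One longest increasing subsequence is 9, 18, 19, 22, 29 (positions 2,3,5,8,11), of length 5; no longer one exists.

5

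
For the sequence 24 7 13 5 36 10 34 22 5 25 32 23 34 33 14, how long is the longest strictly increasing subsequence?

One longest increasing subsequence is 7, 13, 22, 25, 32, 34 (positions 2,3,8,10,11,13), of length 6; no longer one exists.

6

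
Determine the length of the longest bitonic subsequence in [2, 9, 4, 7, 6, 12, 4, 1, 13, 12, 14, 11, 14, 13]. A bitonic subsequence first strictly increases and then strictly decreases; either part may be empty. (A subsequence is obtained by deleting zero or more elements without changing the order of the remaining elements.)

7

One longest bitonic subsequence is 2, 4, 7, 12, 13, 12, 11 (positions 1,3,4,6,9,10,12): it rises to 13 then falls. Length 7 is optimal.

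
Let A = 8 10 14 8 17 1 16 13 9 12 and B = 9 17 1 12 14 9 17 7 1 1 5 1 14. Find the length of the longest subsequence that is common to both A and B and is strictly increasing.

A longest common strictly increasing subsequence is 9, 12 (length 2); it appears in order in both A and B, and no longer such subsequence exists.

2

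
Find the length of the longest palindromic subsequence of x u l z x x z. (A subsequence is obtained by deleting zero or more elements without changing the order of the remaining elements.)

Using dp[i][j] = 2 + dp[i+1][j−1] if the ends match, else max(dp[i+1][j], dp[i][j−1]):
dp[1][7] = 4. A witness is zxxz at positions 4,5,6,7.

4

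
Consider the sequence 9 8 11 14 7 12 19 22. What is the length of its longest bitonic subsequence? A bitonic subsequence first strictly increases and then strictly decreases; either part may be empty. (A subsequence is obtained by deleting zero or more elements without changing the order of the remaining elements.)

5

Let inc[i] be the LIS ending at i and dec[i] the longest strictly decreasing subsequence starting at i. inc = [1, 1, 2, 3, 1, 3, 4, 5], dec = [3, 2, 2, 2, 1, 1, 1, 1].
max_i inc[i]+dec[i]−1 = 5, with one witness 9, 11, 14, 19, 22.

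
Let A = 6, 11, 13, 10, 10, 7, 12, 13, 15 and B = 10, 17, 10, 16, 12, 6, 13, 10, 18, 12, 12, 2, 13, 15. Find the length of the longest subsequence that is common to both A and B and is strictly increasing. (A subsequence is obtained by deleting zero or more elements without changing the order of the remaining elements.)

5

A longest common strictly increasing subsequence is 6, 10, 12, 13, 15 (length 5); it appears in order in both A and B, and no longer such subsequence exists.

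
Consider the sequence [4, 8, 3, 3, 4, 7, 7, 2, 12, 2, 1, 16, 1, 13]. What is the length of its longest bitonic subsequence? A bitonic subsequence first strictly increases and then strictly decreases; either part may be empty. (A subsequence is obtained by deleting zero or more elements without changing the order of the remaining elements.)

Let inc[i] be the LIS ending at i and dec[i] the longest strictly decreasing subsequence starting at i. inc = [1, 2, 1, 1, 2, 3, 3, 1, 4, 1, 1, 5, 1, 5], dec = [4, 4, 3, 3, 3, 3, 3, 2, 3, 2, 1, 2, 1, 1].
max_i inc[i]+dec[i]−1 = 6, with one witness 3, 4, 7, 12, 2, 1.

6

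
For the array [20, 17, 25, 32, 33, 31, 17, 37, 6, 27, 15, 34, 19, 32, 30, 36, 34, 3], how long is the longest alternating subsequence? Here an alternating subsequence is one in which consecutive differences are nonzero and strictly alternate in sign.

Track the best alternating length ending on an up-step vs a down-step at each position: up/down = 1/1, 1/2, 3/1, 3/1, 3/1, 3/4, 1/4, 5/1, 1/6, 7/6, 7/8, 9/6, 9/10, 11/10, 11/12, 13/6, 13/14, 1/14.
The maximum over both is 14; one such subsequence is 20, 17, 32, 31, 37, 6, 27, 15, 34, 19, 32, 30, 36, 34.

14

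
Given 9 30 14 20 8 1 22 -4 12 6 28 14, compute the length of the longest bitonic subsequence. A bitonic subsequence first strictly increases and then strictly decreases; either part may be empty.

6

One longest bitonic subsequence is 9, 30, 20, 8, 1, -4 (positions 1,2,4,5,6,8): it rises to 30 then falls. Length 6 is optimal.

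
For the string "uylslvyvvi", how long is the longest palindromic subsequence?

Using dp[i][j] = 2 + dp[i+1][j−1] if the ends match, else max(dp[i+1][j], dp[i][j−1]):
dp[1][10] = 5. A witness is ylsly at positions 2,3,4,5,7.

5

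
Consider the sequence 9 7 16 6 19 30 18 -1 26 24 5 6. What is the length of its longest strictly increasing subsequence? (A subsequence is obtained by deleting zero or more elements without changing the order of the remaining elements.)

4

One longest increasing subsequence is 9, 16, 19, 30 (positions 1,3,5,6), of length 4; no longer one exists.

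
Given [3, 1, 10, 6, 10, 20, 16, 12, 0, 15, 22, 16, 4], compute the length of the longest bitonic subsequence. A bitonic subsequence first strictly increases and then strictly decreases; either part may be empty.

8

One longest bitonic subsequence is 3, 6, 10, 12, 15, 22, 16, 4 (positions 1,4,5,8,10,11,12,13): it rises to 22 then falls. Length 8 is optimal.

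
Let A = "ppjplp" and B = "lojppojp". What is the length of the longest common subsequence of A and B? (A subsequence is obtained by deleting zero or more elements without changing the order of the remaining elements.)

4

Backtracking the LCS table gives one alignment: p (A1,B4) → p (A2,B5) → j (A3,B7) → p (A6,B8).
So the longest common subsequence has length 4.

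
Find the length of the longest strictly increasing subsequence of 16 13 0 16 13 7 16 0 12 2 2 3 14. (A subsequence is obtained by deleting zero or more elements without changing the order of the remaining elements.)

4

Let dp[i] be the longest increasing subsequence ending at position i. Then dp = [1, 1, 1, 2, 2, 2, 3, 1, 3, 2, 2, 3, 4].
The maximum is 4; one witness is 0, 7, 12, 14 at positions 3,6,9,13.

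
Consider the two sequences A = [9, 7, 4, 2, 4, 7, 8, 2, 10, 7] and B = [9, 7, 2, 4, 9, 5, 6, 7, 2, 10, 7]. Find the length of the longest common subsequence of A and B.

8

A longest common subsequence is 9, 7, 2, 4, 7, 2, 10, 7 (length 8); the LCS DP confirms no longer common subsequence exists.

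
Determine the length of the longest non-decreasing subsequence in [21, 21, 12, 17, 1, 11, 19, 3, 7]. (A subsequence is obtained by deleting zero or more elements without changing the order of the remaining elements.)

3

Let dp[i] be the longest non-decreasing subsequence ending at position i. Then dp = [1, 2, 1, 2, 1, 2, 3, 2, 3].
The maximum is 3; one witness is 12, 17, 19 at positions 3,4,7.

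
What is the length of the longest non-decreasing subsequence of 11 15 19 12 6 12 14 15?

5

One longest non-decreasing subsequence is 11, 12, 12, 14, 15 (positions 1,4,6,7,8), of length 5; no longer one exists.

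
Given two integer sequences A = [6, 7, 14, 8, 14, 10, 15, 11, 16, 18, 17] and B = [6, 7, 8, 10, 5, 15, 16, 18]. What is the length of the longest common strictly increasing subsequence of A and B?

7

For each value that appears in both, track the longest common increasing run ending there.
The best achievable length is 7; one witness is 6, 7, 8, 10, 15, 16, 18 (A-positions 1,2,4,6,7,9,10, B-positions 1,2,3,4,6,7,8).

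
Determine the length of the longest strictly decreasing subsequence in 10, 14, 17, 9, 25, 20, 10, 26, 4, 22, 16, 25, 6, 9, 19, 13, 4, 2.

6

One longest decreasing subsequence is 25, 20, 10, 6, 4, 2 (positions 5,6,7,13,17,18), of length 6; no longer one exists.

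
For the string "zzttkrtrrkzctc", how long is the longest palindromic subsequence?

One longest palindromic subsequence is tkrrrkt (positions 4,5,6,8,9,10,13); it reads the same forward and backward, and the interval DP gives dp[1][14] = 7.

7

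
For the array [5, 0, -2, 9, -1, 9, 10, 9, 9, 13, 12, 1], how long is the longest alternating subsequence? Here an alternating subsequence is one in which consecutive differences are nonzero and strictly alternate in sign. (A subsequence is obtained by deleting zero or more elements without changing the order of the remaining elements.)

8

A longest alternating subsequence is 5, 0, 9, -1, 10, 9, 13, 12 (positions 1,2,4,5,7,8,10,11); its 7 consecutive differences strictly alternate in sign, and length 8 is optimal.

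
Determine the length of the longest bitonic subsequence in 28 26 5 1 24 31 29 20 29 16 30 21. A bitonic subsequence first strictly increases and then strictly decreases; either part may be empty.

6

One longest bitonic subsequence is 5, 24, 31, 29, 20, 16 (positions 3,5,6,7,8,10): it rises to 31 then falls. Length 6 is optimal.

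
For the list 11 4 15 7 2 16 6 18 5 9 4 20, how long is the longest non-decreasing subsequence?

5

Scanning left to right, the best length ending at each element is: 11→1, 4→1, 15→2, 7→2, 2→1, 16→3, 6→2, 18→4, 5→2, 9→3, 4→2, 20→5.
So the longest non-decreasing subsequence has length 5, e.g. 11, 15, 16, 18, 20.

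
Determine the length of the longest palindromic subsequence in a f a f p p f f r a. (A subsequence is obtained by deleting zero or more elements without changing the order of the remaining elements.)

Using dp[i][j] = 2 + dp[i+1][j−1] if the ends match, else max(dp[i+1][j], dp[i][j−1]):
dp[1][10] = 8. A witness is affppffa at positions 1,2,4,5,6,7,8,10.

8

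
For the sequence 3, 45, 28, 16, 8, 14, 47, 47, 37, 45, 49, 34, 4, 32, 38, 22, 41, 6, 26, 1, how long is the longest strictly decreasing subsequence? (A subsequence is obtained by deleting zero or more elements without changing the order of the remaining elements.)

7

One longest decreasing subsequence is 45, 37, 34, 32, 22, 6, 1 (positions 2,9,12,14,16,18,20), of length 7; no longer one exists.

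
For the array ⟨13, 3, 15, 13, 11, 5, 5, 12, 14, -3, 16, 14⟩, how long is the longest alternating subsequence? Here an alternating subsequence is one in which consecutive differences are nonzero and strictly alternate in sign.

A longest alternating subsequence is 13, 3, 15, 11, 12, -3, 16, 14 (positions 1,2,3,5,8,10,11,12); its 7 consecutive differences strictly alternate in sign, and length 8 is optimal.

8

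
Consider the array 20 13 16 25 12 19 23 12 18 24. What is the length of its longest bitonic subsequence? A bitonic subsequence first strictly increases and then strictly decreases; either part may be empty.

One longest bitonic subsequence is 13, 16, 25, 23, 18 (positions 2,3,4,7,9): it rises to 25 then falls. Length 5 is optimal.

5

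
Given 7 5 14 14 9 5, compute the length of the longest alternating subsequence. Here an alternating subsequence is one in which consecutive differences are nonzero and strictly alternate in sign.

Track the best alternating length ending on an up-step vs a down-step at each position: up/down = 1/1, 1/2, 3/1, 3/1, 3/4, 1/4.
The maximum over both is 4; one such subsequence is 7, 5, 14, 9.

4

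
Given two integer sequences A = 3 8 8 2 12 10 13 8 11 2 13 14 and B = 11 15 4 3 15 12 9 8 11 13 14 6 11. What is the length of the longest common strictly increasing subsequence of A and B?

For each value that appears in both, track the longest common increasing run ending there.
The best achievable length is 5; one witness is 3, 8, 11, 13, 14 (A-positions 1,2,9,11,12, B-positions 4,8,9,10,11).

5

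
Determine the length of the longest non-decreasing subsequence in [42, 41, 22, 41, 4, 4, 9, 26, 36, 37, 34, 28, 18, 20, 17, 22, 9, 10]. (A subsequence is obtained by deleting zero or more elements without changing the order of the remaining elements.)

Let dp[i] be the longest non-decreasing subsequence ending at position i. Then dp = [1, 1, 1, 2, 1, 2, 3, 4, 5, 6, 5, 5, 4, 5, 4, 6, 4, 5].
The maximum is 6; one witness is 4, 4, 9, 26, 36, 37 at positions 5,6,7,8,9,10.

6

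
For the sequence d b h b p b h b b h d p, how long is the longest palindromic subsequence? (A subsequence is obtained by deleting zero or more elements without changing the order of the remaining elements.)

9

Using dp[i][j] = 2 + dp[i+1][j−1] if the ends match, else max(dp[i+1][j], dp[i][j−1]):
dp[1][12] = 9. A witness is dhbbhbbhd at positions 1,3,4,6,7,8,9,10,11.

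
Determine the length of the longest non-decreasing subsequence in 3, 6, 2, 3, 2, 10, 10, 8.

4

One longest non-decreasing subsequence is 3, 6, 10, 10 (positions 1,2,6,7), of length 4; no longer one exists.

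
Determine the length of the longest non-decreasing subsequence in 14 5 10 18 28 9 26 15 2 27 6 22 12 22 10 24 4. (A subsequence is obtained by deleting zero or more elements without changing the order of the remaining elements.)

Scanning left to right, the best length ending at each element is: 14→1, 5→1, 10→2, 18→3, 28→4, 9→2, 26→4, 15→3, 2→1, 27→5, 6→2, 22→4, 12→3, 22→5, 10→3, 24→6, 4→2.
So the longest non-decreasing subsequence has length 6, e.g. 5, 10, 18, 22, 22, 24.

6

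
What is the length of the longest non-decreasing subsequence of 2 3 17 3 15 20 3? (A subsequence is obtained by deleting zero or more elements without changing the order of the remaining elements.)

Let dp[i] be the longest non-decreasing subsequence ending at position i. Then dp = [1, 2, 3, 3, 4, 5, 4].
The maximum is 5; one witness is 2, 3, 3, 15, 20 at positions 1,2,4,5,6.

5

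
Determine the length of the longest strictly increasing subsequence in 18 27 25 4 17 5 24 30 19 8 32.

Let dp[i] be the longest increasing subsequence ending at position i. Then dp = [1, 2, 2, 1, 2, 2, 3, 4, 3, 3, 5].
The maximum is 5; one witness is 4, 17, 24, 30, 32 at positions 4,5,7,8,11.

5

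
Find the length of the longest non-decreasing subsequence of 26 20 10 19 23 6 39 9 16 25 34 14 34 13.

Scanning left to right, the best length ending at each element is: 26→1, 20→1, 10→1, 19→2, 23→3, 6→1, 39→4, 9→2, 16→3, 25→4, 34→5, 14→3, 34→6, 13→3.
So the longest non-decreasing subsequence has length 6, e.g. 10, 19, 23, 25, 34, 34.

6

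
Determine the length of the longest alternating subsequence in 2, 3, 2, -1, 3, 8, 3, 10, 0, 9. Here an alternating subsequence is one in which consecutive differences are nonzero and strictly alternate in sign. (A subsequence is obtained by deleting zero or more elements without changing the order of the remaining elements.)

8

Track the best alternating length ending on an up-step vs a down-step at each position: up/down = 1/1, 2/1, 1/3, 1/3, 4/1, 4/1, 4/5, 6/1, 4/7, 8/7.
The maximum over both is 8; one such subsequence is 2, 3, 2, 8, 3, 10, 0, 9.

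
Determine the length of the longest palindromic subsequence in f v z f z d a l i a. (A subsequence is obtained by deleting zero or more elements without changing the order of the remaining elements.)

Using dp[i][j] = 2 + dp[i+1][j−1] if the ends match, else max(dp[i+1][j], dp[i][j−1]):
dp[1][10] = 3. A witness is aia at positions 7,9,10.

3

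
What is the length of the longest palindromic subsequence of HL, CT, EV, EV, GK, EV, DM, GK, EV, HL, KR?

7

One longest palindromic subsequence is HL EV GK DM GK EV HL (positions 1,3,5,7,8,9,10); it reads the same forward and backward, and the interval DP gives dp[1][11] = 7.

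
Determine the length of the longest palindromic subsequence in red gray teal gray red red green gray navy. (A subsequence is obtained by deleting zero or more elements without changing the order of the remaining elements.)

5

One longest palindromic subsequence is red gray teal gray red (positions 1,2,3,4,6); it reads the same forward and backward, and the interval DP gives dp[1][9] = 5.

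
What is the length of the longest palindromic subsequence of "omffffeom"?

6

One longest palindromic subsequence is mffffm (positions 2,3,4,5,6,9); it reads the same forward and backward, and the interval DP gives dp[1][9] = 6.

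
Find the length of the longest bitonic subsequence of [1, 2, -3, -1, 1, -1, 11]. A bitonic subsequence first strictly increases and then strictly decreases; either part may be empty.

One longest bitonic subsequence is 1, 2, 1, -1 (positions 1,2,5,6): it rises to 2 then falls. Length 4 is optimal.

4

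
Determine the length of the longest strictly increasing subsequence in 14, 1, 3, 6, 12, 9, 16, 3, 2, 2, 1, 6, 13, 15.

Let dp[i] be the longest increasing subsequence ending at position i. Then dp = [1, 1, 2, 3, 4, 4, 5, 2, 2, 2, 1, 3, 5, 6].
The maximum is 6; one witness is 1, 3, 6, 12, 13, 15 at positions 2,3,4,5,13,14.

6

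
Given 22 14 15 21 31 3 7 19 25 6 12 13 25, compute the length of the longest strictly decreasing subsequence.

4

One longest decreasing subsequence is 22, 14, 7, 6 (positions 1,2,7,10), of length 4; no longer one exists.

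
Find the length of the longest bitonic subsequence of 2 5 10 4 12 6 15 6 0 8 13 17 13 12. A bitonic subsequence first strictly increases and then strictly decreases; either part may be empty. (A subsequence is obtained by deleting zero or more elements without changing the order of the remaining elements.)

Let inc[i] be the LIS ending at i and dec[i] the longest strictly decreasing subsequence starting at i. inc = [1, 2, 3, 2, 4, 3, 5, 3, 1, 4, 5, 6, 5, 5], dec = [2, 3, 3, 2, 3, 2, 3, 2, 1, 1, 2, 3, 2, 1].
max_i inc[i]+dec[i]−1 = 8, with one witness 2, 5, 10, 12, 15, 17, 13, 12.

8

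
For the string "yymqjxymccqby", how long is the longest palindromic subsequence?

6

Using dp[i][j] = 2 + dp[i+1][j−1] if the ends match, else max(dp[i+1][j], dp[i][j−1]):
dp[1][13] = 6. A witness is yqccqy at positions 1,4,9,10,11,13.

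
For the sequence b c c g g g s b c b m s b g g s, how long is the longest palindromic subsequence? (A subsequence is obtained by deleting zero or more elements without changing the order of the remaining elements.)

One longest palindromic subsequence is ggsbcbsgg (positions 5,6,7,8,9,10,12,14,15); it reads the same forward and backward, and the interval DP gives dp[1][16] = 9.

9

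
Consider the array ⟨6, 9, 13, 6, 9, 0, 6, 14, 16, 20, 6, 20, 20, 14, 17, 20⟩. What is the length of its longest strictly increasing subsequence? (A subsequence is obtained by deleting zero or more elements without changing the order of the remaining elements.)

Scanning left to right, the best length ending at each element is: 6→1, 9→2, 13→3, 6→1, 9→2, 0→1, 6→2, 14→4, 16→5, 20→6, 6→2, 20→6, 20→6, 14→4, 17→6, 20→7.
So the longest increasing subsequence has length 7, e.g. 6, 9, 13, 14, 16, 17, 20.

7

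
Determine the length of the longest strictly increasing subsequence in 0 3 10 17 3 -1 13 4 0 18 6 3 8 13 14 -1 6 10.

Scanning left to right, the best length ending at each element is: 0→1, 3→2, 10→3, 17→4, 3→2, -1→1, 13→4, 4→3, 0→2, 18→5, 6→4, 3→3, 8→5, 13→6, 14→7, -1→1, 6→4, 10→6.
So the longest increasing subsequence has length 7, e.g. 0, 3, 4, 6, 8, 13, 14.

7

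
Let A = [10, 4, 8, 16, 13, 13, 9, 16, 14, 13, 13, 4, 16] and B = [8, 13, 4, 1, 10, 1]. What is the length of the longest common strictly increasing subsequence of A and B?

For each value that appears in both, track the longest common increasing run ending there.
The best achievable length is 2; one witness is 8, 13 (A-positions 3,5, B-positions 1,2).

2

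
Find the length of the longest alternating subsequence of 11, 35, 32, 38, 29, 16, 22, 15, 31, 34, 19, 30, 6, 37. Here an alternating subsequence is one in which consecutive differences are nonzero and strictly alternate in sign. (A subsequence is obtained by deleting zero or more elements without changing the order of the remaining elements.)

A longest alternating subsequence is 11, 35, 32, 38, 16, 22, 15, 31, 19, 30, 6, 37 (positions 1,2,3,4,6,7,8,9,11,12,13,14); its 11 consecutive differences strictly alternate in sign, and length 12 is optimal.

12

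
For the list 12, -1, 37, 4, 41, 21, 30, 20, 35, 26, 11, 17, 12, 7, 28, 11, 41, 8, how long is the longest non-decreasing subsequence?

6

Let dp[i] be the longest non-decreasing subsequence ending at position i. Then dp = [1, 1, 2, 2, 3, 3, 4, 3, 5, 4, 3, 4, 4, 3, 5, 4, 6, 4].
The maximum is 6; one witness is -1, 4, 21, 30, 35, 41 at positions 2,4,6,7,9,17.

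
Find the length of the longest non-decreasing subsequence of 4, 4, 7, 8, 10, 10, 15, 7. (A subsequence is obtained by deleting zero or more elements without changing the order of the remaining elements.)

7

Scanning left to right, the best length ending at each element is: 4→1, 4→2, 7→3, 8→4, 10→5, 10→6, 15→7, 7→4.
So the longest non-decreasing subsequence has length 7, e.g. 4, 4, 7, 8, 10, 10, 15.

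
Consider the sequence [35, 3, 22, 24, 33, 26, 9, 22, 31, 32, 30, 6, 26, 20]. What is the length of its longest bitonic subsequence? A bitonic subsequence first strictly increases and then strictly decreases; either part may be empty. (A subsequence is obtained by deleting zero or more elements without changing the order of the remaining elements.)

9

Let inc[i] be the LIS ending at i and dec[i] the longest strictly decreasing subsequence starting at i. inc = [1, 1, 2, 3, 4, 4, 2, 3, 5, 6, 5, 2, 4, 3], dec = [6, 1, 3, 3, 5, 3, 2, 2, 4, 4, 3, 1, 2, 1].
max_i inc[i]+dec[i]−1 = 9, with one witness 3, 22, 24, 26, 31, 32, 30, 26, 20.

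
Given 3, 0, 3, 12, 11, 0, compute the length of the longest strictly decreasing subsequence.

3

Scanning left to right, the best length ending at each element is: 3→1, 0→2, 3→1, 12→1, 11→2, 0→3.
So the longest decreasing subsequence has length 3, e.g. 12, 11, 0.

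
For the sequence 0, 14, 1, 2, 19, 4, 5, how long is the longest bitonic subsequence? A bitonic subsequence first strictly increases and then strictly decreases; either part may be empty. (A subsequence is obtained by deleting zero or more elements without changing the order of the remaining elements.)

Let inc[i] be the LIS ending at i and dec[i] the longest strictly decreasing subsequence starting at i. inc = [1, 2, 2, 3, 4, 4, 5], dec = [1, 2, 1, 1, 2, 1, 1].
max_i inc[i]+dec[i]−1 = 5, with one witness 0, 1, 2, 19, 5.

5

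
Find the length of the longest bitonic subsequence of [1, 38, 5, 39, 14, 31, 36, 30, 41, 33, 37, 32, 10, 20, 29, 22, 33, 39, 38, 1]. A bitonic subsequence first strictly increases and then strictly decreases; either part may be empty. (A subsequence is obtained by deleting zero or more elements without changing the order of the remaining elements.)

11

One longest bitonic subsequence is 1, 5, 14, 31, 36, 41, 37, 32, 29, 22, 1 (positions 1,3,5,6,7,9,11,12,15,16,20): it rises to 41 then falls. Length 11 is optimal.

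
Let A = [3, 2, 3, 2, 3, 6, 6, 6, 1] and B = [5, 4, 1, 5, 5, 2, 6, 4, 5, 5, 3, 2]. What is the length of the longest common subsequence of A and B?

A longest common subsequence is 2, 3, 2 (length 3); the LCS DP confirms no longer common subsequence exists.

3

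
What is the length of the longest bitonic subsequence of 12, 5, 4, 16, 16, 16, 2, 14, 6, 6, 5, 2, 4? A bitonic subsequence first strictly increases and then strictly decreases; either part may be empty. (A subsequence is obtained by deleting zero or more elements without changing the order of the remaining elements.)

6

Let inc[i] be the LIS ending at i and dec[i] the longest strictly decreasing subsequence starting at i. inc = [1, 1, 1, 2, 2, 2, 1, 2, 2, 2, 2, 1, 2], dec = [4, 3, 2, 5, 5, 5, 1, 4, 3, 3, 2, 1, 1].
max_i inc[i]+dec[i]−1 = 6, with one witness 12, 16, 14, 6, 5, 4.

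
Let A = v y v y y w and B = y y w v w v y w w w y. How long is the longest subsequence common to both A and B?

Backtracking the LCS table gives one alignment: v (A1,B4) → v (A3,B6) → y (A4,B7) → y (A5,B11).
So the longest common subsequence has length 4.

4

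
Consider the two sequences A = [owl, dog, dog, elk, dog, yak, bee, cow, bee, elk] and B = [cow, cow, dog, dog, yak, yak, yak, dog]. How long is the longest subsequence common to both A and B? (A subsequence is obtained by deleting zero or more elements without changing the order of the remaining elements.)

A longest common subsequence is dog, dog, dog (length 3); the LCS DP confirms no longer common subsequence exists.

3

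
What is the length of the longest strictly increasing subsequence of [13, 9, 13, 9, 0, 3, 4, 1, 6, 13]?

5

Let dp[i] be the longest increasing subsequence ending at position i. Then dp = [1, 1, 2, 1, 1, 2, 3, 2, 4, 5].
The maximum is 5; one witness is 0, 3, 4, 6, 13 at positions 5,6,7,9,10.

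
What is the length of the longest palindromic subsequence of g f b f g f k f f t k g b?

8

Using dp[i][j] = 2 + dp[i+1][j−1] if the ends match, else max(dp[i+1][j], dp[i][j−1]):
dp[1][13] = 8. A witness is bgkffkgb at positions 3,5,7,8,9,11,12,13.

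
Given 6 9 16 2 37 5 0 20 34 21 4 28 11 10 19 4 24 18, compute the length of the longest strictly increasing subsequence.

One longest increasing subsequence is 6, 9, 16, 20, 21, 28 (positions 1,2,3,8,10,12), of length 6; no longer one exists.

6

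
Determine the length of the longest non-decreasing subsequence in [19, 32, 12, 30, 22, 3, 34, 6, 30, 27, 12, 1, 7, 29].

4

Let dp[i] be the longest non-decreasing subsequence ending at position i. Then dp = [1, 2, 1, 2, 2, 1, 3, 2, 3, 3, 3, 1, 3, 4].
The maximum is 4; one witness is 19, 22, 27, 29 at positions 1,5,10,14.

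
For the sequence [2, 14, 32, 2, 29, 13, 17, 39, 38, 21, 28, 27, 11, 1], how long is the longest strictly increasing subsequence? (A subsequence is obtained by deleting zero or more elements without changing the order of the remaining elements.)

Let dp[i] be the longest increasing subsequence ending at position i. Then dp = [1, 2, 3, 1, 3, 2, 3, 4, 4, 4, 5, 5, 2, 1].
The maximum is 5; one witness is 2, 14, 17, 21, 28 at positions 1,2,7,10,11.

5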